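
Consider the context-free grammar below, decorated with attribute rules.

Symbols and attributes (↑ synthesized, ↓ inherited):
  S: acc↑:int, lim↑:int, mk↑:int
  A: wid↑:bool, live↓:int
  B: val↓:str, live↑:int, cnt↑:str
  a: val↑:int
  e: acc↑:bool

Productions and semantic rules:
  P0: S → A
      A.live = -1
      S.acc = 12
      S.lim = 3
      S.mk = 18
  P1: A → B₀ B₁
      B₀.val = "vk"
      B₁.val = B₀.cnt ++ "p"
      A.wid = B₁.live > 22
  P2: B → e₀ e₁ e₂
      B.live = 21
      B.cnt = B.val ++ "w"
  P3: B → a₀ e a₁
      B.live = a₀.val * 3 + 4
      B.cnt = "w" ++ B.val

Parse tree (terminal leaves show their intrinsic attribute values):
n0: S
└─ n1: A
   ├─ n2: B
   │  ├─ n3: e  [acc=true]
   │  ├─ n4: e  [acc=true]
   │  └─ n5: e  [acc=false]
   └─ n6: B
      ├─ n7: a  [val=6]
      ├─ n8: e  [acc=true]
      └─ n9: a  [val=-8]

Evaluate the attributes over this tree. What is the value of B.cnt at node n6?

"wvkwp"

1. n1.live = -1  [-1]
2. n2.val = "vk"  ["vk"]
3. n3.acc = true  [terminal]
4. n4.acc = true  [terminal]
5. n5.acc = false  [terminal]
6. n2.live = 21  [21]
7. n2.cnt = "vkw"  [B.val ++ "w"]
8. n6.val = "vkwp"  [B₀.cnt ++ "p"]
9. n7.val = 6  [terminal]
10. n8.acc = true  [terminal]
11. n9.val = -8  [terminal]
12. n6.live = 22  [a₀.val * 3 + 4]
13. n6.cnt = "wvkwp"  ["w" ++ B.val]
14. n1.wid = false  [B₁.live > 22]
15. n0.acc = 12  [12]
16. n0.lim = 3  [3]
17. n0.mk = 18  [18]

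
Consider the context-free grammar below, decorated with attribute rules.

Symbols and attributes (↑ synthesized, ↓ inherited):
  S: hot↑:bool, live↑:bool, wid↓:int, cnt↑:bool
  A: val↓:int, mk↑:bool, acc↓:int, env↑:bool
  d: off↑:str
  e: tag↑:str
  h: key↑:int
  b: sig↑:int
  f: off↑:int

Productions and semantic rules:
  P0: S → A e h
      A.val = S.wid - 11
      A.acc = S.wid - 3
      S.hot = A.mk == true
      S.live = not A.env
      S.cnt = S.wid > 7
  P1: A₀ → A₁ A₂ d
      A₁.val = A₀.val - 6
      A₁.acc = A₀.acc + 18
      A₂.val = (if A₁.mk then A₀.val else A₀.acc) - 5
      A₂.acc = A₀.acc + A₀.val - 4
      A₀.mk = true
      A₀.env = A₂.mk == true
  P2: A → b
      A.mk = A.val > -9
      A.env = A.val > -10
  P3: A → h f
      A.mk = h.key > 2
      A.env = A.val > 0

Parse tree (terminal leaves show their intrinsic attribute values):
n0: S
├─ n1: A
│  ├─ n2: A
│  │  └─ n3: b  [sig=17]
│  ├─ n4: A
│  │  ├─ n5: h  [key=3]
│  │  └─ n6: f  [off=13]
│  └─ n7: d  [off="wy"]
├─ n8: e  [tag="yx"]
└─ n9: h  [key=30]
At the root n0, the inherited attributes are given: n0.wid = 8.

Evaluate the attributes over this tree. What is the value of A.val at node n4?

1. n0.wid = 8  [given at root]
2. n1.val = -3  [S.wid - 11]
3. n1.acc = 5  [S.wid - 3]
4. n2.val = -9  [A₀.val - 6]
5. n2.acc = 23  [A₀.acc + 18]
6. n3.sig = 17  [terminal]
7. n2.mk = false  [A.val > -9]
8. n2.env = true  [A.val > -10]
9. n4.val = 0  [(if A₁.mk then A₀.val else A₀.acc) - 5]
10. n4.acc = -2  [A₀.acc + A₀.val - 4]
11. n5.key = 3  [terminal]
12. n6.off = 13  [terminal]
13. n4.mk = true  [h.key > 2]
14. n4.env = false  [A.val > 0]
15. n7.off = "wy"  [terminal]
16. n1.mk = true  [true]
17. n1.env = true  [A₂.mk == true]
18. n8.tag = "yx"  [terminal]
19. n9.key = 30  [terminal]
20. n0.hot = true  [A.mk == true]
21. n0.live = false  [not A.env]
22. n0.cnt = true  [S.wid > 7]

0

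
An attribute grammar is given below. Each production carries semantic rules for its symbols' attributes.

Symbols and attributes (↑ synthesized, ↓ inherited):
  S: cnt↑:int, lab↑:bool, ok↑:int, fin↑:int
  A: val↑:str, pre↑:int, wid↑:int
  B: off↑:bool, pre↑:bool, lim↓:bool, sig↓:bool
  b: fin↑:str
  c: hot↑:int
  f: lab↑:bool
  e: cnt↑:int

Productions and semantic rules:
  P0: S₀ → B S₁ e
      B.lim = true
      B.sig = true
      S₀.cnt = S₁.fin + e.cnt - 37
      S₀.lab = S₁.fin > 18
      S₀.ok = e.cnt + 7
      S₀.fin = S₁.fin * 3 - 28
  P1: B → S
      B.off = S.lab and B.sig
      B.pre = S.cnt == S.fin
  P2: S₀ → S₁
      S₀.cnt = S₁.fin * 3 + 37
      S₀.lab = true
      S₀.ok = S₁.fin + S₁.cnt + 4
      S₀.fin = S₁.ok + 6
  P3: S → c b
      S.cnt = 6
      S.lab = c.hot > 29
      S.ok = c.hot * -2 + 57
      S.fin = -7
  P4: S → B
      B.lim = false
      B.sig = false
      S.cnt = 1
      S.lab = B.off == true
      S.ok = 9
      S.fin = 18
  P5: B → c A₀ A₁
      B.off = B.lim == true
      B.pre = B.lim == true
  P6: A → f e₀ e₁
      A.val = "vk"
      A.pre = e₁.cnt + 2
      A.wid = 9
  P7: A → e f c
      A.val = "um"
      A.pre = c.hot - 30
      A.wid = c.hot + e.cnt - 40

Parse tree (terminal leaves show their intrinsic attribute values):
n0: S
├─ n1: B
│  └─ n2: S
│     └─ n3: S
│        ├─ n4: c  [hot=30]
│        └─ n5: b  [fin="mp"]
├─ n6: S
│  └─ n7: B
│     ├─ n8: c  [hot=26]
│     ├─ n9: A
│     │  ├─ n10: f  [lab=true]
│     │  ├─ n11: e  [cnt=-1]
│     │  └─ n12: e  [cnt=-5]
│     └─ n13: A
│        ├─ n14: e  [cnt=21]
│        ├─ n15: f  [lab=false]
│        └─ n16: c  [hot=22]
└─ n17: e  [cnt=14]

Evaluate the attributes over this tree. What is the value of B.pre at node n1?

1. n1.lim = true  [true]
2. n1.sig = true  [true]
3. n4.hot = 30  [terminal]
4. n5.fin = "mp"  [terminal]
5. n3.cnt = 6  [6]
6. n3.lab = true  [c.hot > 29]
7. n3.ok = -3  [c.hot * -2 + 57]
8. n3.fin = -7  [-7]
9. n2.cnt = 16  [S₁.fin * 3 + 37]
10. n2.lab = true  [true]
11. n2.ok = 3  [S₁.fin + S₁.cnt + 4]
12. n2.fin = 3  [S₁.ok + 6]
13. n1.off = true  [S.lab and B.sig]
14. n1.pre = false  [S.cnt == S.fin]
15. n7.lim = false  [false]
16. n7.sig = false  [false]
17. n8.hot = 26  [terminal]
18. n10.lab = true  [terminal]
19. n11.cnt = -1  [terminal]
20. n12.cnt = -5  [terminal]
21. n9.val = "vk"  ["vk"]
22. n9.pre = -3  [e₁.cnt + 2]
23. n9.wid = 9  [9]
24. n14.cnt = 21  [terminal]
25. n15.lab = false  [terminal]
26. n16.hot = 22  [terminal]
27. n13.val = "um"  ["um"]
28. n13.pre = -8  [c.hot - 30]
29. n13.wid = 3  [c.hot + e.cnt - 40]
30. n7.off = false  [B.lim == true]
31. n7.pre = false  [B.lim == true]
32. n6.cnt = 1  [1]
33. n6.lab = false  [B.off == true]
34. n6.ok = 9  [9]
35. n6.fin = 18  [18]
36. n17.cnt = 14  [terminal]
37. n0.cnt = -5  [S₁.fin + e.cnt - 37]
38. n0.lab = false  [S₁.fin > 18]
39. n0.ok = 21  [e.cnt + 7]
40. n0.fin = 26  [S₁.fin * 3 - 28]

false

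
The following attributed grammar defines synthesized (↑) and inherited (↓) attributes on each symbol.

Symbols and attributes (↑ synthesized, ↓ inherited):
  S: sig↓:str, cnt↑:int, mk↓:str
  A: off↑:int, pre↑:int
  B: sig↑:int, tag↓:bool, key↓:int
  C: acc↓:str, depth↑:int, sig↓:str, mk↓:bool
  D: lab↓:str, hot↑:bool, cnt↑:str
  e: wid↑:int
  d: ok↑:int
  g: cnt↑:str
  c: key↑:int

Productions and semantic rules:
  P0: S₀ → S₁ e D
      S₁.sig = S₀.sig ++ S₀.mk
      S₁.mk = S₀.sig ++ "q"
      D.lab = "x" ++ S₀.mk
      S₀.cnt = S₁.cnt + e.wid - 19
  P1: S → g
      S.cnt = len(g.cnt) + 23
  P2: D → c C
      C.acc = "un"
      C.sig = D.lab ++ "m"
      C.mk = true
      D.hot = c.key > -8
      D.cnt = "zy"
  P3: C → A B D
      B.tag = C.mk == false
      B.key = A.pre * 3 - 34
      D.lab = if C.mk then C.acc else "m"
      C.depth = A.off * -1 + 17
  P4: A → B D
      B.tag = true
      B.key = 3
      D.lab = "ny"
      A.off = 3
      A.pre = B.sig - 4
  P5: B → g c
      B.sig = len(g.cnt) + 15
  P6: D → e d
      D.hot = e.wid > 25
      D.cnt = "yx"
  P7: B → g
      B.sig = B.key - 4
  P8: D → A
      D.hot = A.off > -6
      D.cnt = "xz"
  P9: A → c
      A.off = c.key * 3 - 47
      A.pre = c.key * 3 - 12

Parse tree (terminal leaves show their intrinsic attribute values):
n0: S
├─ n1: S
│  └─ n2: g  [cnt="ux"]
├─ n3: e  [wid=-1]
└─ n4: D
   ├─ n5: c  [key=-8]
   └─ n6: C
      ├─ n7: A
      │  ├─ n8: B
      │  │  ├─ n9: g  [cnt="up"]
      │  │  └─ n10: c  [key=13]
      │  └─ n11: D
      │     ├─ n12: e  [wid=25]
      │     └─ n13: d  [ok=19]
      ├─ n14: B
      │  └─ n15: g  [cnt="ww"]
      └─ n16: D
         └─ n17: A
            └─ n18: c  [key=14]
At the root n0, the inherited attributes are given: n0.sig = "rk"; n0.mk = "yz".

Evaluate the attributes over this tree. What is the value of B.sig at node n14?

1. n0.sig = "rk"  [given at root]
2. n0.mk = "yz"  [given at root]
3. n1.sig = "rkyz"  [S₀.sig ++ S₀.mk]
4. n1.mk = "rkq"  [S₀.sig ++ "q"]
5. n2.cnt = "ux"  [terminal]
6. n1.cnt = 25  [len(g.cnt) + 23]
7. n3.wid = -1  [terminal]
8. n4.lab = "xyz"  ["x" ++ S₀.mk]
9. n5.key = -8  [terminal]
10. n6.acc = "un"  ["un"]
11. n6.sig = "xyzm"  [D.lab ++ "m"]
12. n6.mk = true  [true]
13. n8.tag = true  [true]
14. n8.key = 3  [3]
15. n9.cnt = "up"  [terminal]
16. n10.key = 13  [terminal]
17. n8.sig = 17  [len(g.cnt) + 15]
18. n11.lab = "ny"  ["ny"]
19. n12.wid = 25  [terminal]
20. n13.ok = 19  [terminal]
21. n11.hot = false  [e.wid > 25]
22. n11.cnt = "yx"  ["yx"]
23. n7.off = 3  [3]
24. n7.pre = 13  [B.sig - 4]
25. n14.tag = false  [C.mk == false]
26. n14.key = 5  [A.pre * 3 - 34]
27. n15.cnt = "ww"  [terminal]
28. n14.sig = 1  [B.key - 4]
29. n16.lab = "un"  [if C.mk then C.acc else "m"]
30. n18.key = 14  [terminal]
31. n17.off = -5  [c.key * 3 - 47]
32. n17.pre = 30  [c.key * 3 - 12]
33. n16.hot = true  [A.off > -6]
34. n16.cnt = "xz"  ["xz"]
35. n6.depth = 14  [A.off * -1 + 17]
36. n4.hot = false  [c.key > -8]
37. n4.cnt = "zy"  ["zy"]
38. n0.cnt = 5  [S₁.cnt + e.wid - 19]

1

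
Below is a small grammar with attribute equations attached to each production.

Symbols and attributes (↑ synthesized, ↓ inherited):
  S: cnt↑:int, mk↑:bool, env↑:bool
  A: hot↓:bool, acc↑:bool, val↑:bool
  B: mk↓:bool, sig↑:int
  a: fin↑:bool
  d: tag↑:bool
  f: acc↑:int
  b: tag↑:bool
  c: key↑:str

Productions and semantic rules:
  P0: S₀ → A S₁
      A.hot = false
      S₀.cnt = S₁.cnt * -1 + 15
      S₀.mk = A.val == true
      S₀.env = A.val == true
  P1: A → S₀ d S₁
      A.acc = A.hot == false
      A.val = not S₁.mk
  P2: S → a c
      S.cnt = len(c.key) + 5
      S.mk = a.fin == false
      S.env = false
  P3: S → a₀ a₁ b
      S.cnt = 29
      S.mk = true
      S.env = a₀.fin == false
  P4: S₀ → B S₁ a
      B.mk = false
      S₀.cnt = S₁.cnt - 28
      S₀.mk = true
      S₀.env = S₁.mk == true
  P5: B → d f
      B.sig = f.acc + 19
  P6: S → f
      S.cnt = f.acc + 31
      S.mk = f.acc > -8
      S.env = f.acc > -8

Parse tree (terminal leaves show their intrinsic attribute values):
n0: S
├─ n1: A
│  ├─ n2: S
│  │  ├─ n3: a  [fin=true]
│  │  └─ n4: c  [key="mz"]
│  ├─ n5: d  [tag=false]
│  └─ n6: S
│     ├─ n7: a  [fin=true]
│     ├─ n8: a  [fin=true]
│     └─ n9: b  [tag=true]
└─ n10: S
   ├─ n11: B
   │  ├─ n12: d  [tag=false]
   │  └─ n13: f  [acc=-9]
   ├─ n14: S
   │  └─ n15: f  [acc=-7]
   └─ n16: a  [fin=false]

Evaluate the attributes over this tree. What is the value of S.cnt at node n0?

19

1. n1.hot = false  [false]
2. n3.fin = true  [terminal]
3. n4.key = "mz"  [terminal]
4. n2.cnt = 7  [len(c.key) + 5]
5. n2.mk = false  [a.fin == false]
6. n2.env = false  [false]
7. n5.tag = false  [terminal]
8. n7.fin = true  [terminal]
9. n8.fin = true  [terminal]
10. n9.tag = true  [terminal]
11. n6.cnt = 29  [29]
12. n6.mk = true  [true]
13. n6.env = false  [a₀.fin == false]
14. n1.acc = true  [A.hot == false]
15. n1.val = false  [not S₁.mk]
16. n11.mk = false  [false]
17. n12.tag = false  [terminal]
18. n13.acc = -9  [terminal]
19. n11.sig = 10  [f.acc + 19]
20. n15.acc = -7  [terminal]
21. n14.cnt = 24  [f.acc + 31]
22. n14.mk = true  [f.acc > -8]
23. n14.env = true  [f.acc > -8]
24. n16.fin = false  [terminal]
25. n10.cnt = -4  [S₁.cnt - 28]
26. n10.mk = true  [true]
27. n10.env = true  [S₁.mk == true]
28. n0.cnt = 19  [S₁.cnt * -1 + 15]
29. n0.mk = false  [A.val == true]
30. n0.env = false  [A.val == true]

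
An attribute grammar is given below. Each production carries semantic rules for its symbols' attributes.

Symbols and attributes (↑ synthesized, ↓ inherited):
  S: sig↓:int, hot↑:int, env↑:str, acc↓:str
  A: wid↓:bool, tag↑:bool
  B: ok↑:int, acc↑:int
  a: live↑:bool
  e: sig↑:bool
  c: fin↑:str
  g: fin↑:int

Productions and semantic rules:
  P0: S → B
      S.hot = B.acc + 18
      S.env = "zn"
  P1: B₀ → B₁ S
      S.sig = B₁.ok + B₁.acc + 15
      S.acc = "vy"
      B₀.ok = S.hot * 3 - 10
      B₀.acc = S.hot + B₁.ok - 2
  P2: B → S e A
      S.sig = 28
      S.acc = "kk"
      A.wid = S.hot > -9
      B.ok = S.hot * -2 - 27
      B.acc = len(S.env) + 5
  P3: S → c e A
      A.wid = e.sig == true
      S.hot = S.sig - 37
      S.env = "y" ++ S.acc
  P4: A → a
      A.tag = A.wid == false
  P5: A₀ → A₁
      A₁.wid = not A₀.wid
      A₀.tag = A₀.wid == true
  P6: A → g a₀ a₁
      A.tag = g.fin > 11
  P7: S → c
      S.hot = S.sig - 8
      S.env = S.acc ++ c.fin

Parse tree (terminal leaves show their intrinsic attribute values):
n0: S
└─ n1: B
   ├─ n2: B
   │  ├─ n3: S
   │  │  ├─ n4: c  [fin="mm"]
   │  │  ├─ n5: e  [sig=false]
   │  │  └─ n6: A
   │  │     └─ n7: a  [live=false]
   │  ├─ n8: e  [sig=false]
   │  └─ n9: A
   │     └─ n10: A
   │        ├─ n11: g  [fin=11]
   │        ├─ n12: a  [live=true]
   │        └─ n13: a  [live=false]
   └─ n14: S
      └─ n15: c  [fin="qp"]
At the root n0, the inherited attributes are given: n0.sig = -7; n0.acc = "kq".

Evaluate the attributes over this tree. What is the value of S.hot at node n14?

1. n0.sig = -7  [given at root]
2. n0.acc = "kq"  [given at root]
3. n3.sig = 28  [28]
4. n3.acc = "kk"  ["kk"]
5. n4.fin = "mm"  [terminal]
6. n5.sig = false  [terminal]
7. n6.wid = false  [e.sig == true]
8. n7.live = false  [terminal]
9. n6.tag = true  [A.wid == false]
10. n3.hot = -9  [S.sig - 37]
11. n3.env = "ykk"  ["y" ++ S.acc]
12. n8.sig = false  [terminal]
13. n9.wid = false  [S.hot > -9]
14. n10.wid = true  [not A₀.wid]
15. n11.fin = 11  [terminal]
16. n12.live = true  [terminal]
17. n13.live = false  [terminal]
18. n10.tag = false  [g.fin > 11]
19. n9.tag = false  [A₀.wid == true]
20. n2.ok = -9  [S.hot * -2 - 27]
21. n2.acc = 8  [len(S.env) + 5]
22. n14.sig = 14  [B₁.ok + B₁.acc + 15]
23. n14.acc = "vy"  ["vy"]
24. n15.fin = "qp"  [terminal]
25. n14.hot = 6  [S.sig - 8]
26. n14.env = "vyqp"  [S.acc ++ c.fin]
27. n1.ok = 8  [S.hot * 3 - 10]
28. n1.acc = -5  [S.hot + B₁.ok - 2]
29. n0.hot = 13  [B.acc + 18]
30. n0.env = "zn"  ["zn"]

6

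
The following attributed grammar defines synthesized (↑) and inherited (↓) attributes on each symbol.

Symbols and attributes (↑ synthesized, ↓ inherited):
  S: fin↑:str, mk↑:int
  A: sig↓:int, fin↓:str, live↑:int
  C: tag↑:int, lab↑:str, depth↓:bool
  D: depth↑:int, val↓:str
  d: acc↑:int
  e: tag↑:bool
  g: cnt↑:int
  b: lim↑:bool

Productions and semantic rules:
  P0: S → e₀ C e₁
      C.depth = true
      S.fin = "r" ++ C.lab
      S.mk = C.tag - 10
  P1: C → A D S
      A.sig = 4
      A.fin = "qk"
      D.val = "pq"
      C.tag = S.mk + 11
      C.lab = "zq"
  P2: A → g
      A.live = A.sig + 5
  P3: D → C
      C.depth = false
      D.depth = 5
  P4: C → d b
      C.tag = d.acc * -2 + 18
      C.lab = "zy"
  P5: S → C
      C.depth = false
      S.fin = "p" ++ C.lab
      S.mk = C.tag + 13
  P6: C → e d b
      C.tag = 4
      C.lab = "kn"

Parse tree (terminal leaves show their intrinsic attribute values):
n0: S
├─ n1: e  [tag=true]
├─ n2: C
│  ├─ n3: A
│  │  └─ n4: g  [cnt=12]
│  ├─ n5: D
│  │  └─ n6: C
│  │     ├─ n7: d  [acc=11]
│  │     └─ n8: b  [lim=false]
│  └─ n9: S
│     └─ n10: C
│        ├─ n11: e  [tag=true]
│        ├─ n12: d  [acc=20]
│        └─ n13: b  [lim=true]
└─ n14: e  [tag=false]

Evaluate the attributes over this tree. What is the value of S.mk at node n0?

18

1. n1.tag = true  [terminal]
2. n2.depth = true  [true]
3. n3.sig = 4  [4]
4. n3.fin = "qk"  ["qk"]
5. n4.cnt = 12  [terminal]
6. n3.live = 9  [A.sig + 5]
7. n5.val = "pq"  ["pq"]
8. n6.depth = false  [false]
9. n7.acc = 11  [terminal]
10. n8.lim = false  [terminal]
11. n6.tag = -4  [d.acc * -2 + 18]
12. n6.lab = "zy"  ["zy"]
13. n5.depth = 5  [5]
14. n10.depth = false  [false]
15. n11.tag = true  [terminal]
16. n12.acc = 20  [terminal]
17. n13.lim = true  [terminal]
18. n10.tag = 4  [4]
19. n10.lab = "kn"  ["kn"]
20. n9.fin = "pkn"  ["p" ++ C.lab]
21. n9.mk = 17  [C.tag + 13]
22. n2.tag = 28  [S.mk + 11]
23. n2.lab = "zq"  ["zq"]
24. n14.tag = false  [terminal]
25. n0.fin = "rzq"  ["r" ++ C.lab]
26. n0.mk = 18  [C.tag - 10]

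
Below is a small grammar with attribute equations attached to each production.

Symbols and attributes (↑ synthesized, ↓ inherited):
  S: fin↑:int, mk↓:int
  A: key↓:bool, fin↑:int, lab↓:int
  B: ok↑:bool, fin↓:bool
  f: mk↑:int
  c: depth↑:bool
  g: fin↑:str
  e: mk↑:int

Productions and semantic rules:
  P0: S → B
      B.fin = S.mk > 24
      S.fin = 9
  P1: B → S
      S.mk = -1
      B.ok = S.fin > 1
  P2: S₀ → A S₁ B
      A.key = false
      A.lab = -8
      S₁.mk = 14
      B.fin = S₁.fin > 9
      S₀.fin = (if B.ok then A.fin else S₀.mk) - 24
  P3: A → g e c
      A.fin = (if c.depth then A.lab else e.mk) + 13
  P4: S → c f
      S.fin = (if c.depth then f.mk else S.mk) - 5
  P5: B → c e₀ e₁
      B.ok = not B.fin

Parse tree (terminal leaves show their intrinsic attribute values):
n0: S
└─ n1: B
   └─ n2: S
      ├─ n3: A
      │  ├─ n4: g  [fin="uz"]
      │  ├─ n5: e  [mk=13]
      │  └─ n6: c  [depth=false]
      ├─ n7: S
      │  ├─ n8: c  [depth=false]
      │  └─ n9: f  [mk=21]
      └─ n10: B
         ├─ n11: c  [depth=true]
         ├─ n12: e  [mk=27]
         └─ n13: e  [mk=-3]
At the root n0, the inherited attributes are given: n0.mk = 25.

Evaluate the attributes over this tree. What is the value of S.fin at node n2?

1. n0.mk = 25  [given at root]
2. n1.fin = true  [S.mk > 24]
3. n2.mk = -1  [-1]
4. n3.key = false  [false]
5. n3.lab = -8  [-8]
6. n4.fin = "uz"  [terminal]
7. n5.mk = 13  [terminal]
8. n6.depth = false  [terminal]
9. n3.fin = 26  [(if c.depth then A.lab else e.mk) + 13]
10. n7.mk = 14  [14]
11. n8.depth = false  [terminal]
12. n9.mk = 21  [terminal]
13. n7.fin = 9  [(if c.depth then f.mk else S.mk) - 5]
14. n10.fin = false  [S₁.fin > 9]
15. n11.depth = true  [terminal]
16. n12.mk = 27  [terminal]
17. n13.mk = -3  [terminal]
18. n10.ok = true  [not B.fin]
19. n2.fin = 2  [(if B.ok then A.fin else S₀.mk) - 24]
20. n1.ok = true  [S.fin > 1]
21. n0.fin = 9  [9]

2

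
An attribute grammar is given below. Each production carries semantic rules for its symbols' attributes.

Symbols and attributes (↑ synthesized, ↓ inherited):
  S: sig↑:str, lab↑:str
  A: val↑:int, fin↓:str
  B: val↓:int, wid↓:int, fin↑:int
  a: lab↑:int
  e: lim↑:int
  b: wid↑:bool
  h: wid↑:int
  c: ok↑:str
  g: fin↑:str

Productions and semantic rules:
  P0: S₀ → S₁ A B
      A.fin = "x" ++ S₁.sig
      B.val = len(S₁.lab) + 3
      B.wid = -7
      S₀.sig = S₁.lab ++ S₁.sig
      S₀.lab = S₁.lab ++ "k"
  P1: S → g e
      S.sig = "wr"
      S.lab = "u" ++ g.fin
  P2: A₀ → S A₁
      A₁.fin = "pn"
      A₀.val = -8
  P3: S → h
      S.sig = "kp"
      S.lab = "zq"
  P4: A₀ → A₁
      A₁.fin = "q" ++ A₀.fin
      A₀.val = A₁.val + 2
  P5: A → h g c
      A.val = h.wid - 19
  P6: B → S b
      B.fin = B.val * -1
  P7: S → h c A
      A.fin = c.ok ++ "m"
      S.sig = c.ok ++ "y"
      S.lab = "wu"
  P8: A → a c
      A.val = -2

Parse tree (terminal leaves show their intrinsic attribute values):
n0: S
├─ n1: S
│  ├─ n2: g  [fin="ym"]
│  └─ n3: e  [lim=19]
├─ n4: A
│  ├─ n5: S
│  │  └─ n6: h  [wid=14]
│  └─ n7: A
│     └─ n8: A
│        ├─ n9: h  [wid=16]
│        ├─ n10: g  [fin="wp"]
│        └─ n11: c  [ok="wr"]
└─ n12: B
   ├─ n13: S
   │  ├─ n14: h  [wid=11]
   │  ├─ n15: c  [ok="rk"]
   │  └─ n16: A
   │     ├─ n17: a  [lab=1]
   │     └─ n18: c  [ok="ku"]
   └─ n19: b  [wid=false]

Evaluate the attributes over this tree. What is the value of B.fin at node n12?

-6

1. n2.fin = "ym"  [terminal]
2. n3.lim = 19  [terminal]
3. n1.sig = "wr"  ["wr"]
4. n1.lab = "uym"  ["u" ++ g.fin]
5. n4.fin = "xwr"  ["x" ++ S₁.sig]
6. n6.wid = 14  [terminal]
7. n5.sig = "kp"  ["kp"]
8. n5.lab = "zq"  ["zq"]
9. n7.fin = "pn"  ["pn"]
10. n8.fin = "qpn"  ["q" ++ A₀.fin]
11. n9.wid = 16  [terminal]
12. n10.fin = "wp"  [terminal]
13. n11.ok = "wr"  [terminal]
14. n8.val = -3  [h.wid - 19]
15. n7.val = -1  [A₁.val + 2]
16. n4.val = -8  [-8]
17. n12.val = 6  [len(S₁.lab) + 3]
18. n12.wid = -7  [-7]
19. n14.wid = 11  [terminal]
20. n15.ok = "rk"  [terminal]
21. n16.fin = "rkm"  [c.ok ++ "m"]
22. n17.lab = 1  [terminal]
23. n18.ok = "ku"  [terminal]
24. n16.val = -2  [-2]
25. n13.sig = "rky"  [c.ok ++ "y"]
26. n13.lab = "wu"  ["wu"]
27. n19.wid = false  [terminal]
28. n12.fin = -6  [B.val * -1]
29. n0.sig = "uymwr"  [S₁.lab ++ S₁.sig]
30. n0.lab = "uymk"  [S₁.lab ++ "k"]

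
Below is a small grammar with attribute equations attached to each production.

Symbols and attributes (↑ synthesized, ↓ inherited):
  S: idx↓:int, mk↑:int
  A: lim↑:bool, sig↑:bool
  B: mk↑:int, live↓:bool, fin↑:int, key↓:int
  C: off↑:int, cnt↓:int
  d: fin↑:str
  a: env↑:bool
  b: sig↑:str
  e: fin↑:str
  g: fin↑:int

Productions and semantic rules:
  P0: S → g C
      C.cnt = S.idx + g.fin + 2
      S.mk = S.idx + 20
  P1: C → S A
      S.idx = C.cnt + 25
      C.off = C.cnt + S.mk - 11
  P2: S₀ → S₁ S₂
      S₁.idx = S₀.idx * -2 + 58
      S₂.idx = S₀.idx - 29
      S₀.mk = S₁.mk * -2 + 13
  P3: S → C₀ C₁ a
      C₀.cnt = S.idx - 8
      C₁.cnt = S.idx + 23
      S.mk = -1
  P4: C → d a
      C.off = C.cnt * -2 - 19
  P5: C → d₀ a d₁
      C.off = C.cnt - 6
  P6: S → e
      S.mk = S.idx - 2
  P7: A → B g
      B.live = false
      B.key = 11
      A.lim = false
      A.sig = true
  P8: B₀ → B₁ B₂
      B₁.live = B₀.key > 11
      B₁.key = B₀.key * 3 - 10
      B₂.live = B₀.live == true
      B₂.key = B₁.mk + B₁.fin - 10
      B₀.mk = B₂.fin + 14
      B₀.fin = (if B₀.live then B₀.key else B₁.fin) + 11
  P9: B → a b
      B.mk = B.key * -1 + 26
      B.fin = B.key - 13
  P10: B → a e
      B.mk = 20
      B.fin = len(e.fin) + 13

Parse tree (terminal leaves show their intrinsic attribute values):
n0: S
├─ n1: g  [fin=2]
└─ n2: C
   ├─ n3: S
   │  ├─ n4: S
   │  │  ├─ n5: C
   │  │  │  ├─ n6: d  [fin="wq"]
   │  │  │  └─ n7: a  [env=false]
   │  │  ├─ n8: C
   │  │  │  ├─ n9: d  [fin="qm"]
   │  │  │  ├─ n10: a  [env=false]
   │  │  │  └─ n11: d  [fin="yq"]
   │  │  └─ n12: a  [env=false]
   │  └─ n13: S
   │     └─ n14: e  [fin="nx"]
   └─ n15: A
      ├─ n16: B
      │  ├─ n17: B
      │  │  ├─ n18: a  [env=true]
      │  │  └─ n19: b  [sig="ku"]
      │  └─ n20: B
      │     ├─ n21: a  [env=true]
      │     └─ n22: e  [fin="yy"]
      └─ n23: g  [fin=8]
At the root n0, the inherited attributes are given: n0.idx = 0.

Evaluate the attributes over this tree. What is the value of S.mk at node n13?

-2

1. n0.idx = 0  [given at root]
2. n1.fin = 2  [terminal]
3. n2.cnt = 4  [S.idx + g.fin + 2]
4. n3.idx = 29  [C.cnt + 25]
5. n4.idx = 0  [S₀.idx * -2 + 58]
6. n5.cnt = -8  [S.idx - 8]
7. n6.fin = "wq"  [terminal]
8. n7.env = false  [terminal]
9. n5.off = -3  [C.cnt * -2 - 19]
10. n8.cnt = 23  [S.idx + 23]
11. n9.fin = "qm"  [terminal]
12. n10.env = false  [terminal]
13. n11.fin = "yq"  [terminal]
14. n8.off = 17  [C.cnt - 6]
15. n12.env = false  [terminal]
16. n4.mk = -1  [-1]
17. n13.idx = 0  [S₀.idx - 29]
18. n14.fin = "nx"  [terminal]
19. n13.mk = -2  [S.idx - 2]
20. n3.mk = 15  [S₁.mk * -2 + 13]
21. n16.live = false  [false]
22. n16.key = 11  [11]
23. n17.live = false  [B₀.key > 11]
24. n17.key = 23  [B₀.key * 3 - 10]
25. n18.env = true  [terminal]
26. n19.sig = "ku"  [terminal]
27. n17.mk = 3  [B.key * -1 + 26]
28. n17.fin = 10  [B.key - 13]
29. n20.live = false  [B₀.live == true]
30. n20.key = 3  [B₁.mk + B₁.fin - 10]
31. n21.env = true  [terminal]
32. n22.fin = "yy"  [terminal]
33. n20.mk = 20  [20]
34. n20.fin = 15  [len(e.fin) + 13]
35. n16.mk = 29  [B₂.fin + 14]
36. n16.fin = 21  [(if B₀.live then B₀.key else B₁.fin) + 11]
37. n23.fin = 8  [terminal]
38. n15.lim = false  [false]
39. n15.sig = true  [true]
40. n2.off = 8  [C.cnt + S.mk - 11]
41. n0.mk = 20  [S.idx + 20]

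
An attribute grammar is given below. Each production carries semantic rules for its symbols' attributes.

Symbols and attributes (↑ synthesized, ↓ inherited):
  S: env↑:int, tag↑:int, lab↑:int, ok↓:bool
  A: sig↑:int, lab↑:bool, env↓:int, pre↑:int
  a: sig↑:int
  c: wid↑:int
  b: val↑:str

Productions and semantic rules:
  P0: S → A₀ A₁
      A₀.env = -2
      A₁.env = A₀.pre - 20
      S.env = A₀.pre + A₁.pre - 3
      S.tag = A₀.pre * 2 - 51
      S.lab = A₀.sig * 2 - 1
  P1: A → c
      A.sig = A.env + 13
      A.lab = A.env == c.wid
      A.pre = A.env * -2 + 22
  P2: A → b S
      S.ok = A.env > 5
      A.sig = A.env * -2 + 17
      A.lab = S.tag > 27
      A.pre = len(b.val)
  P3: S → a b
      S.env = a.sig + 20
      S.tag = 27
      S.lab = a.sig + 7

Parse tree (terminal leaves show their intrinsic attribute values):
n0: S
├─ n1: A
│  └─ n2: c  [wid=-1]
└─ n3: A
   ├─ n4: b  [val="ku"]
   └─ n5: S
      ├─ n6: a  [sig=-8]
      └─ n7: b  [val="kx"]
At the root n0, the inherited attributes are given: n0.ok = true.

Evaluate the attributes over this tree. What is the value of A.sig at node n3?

1. n0.ok = true  [given at root]
2. n1.env = -2  [-2]
3. n2.wid = -1  [terminal]
4. n1.sig = 11  [A.env + 13]
5. n1.lab = false  [A.env == c.wid]
6. n1.pre = 26  [A.env * -2 + 22]
7. n3.env = 6  [A₀.pre - 20]
8. n4.val = "ku"  [terminal]
9. n5.ok = true  [A.env > 5]
10. n6.sig = -8  [terminal]
11. n7.val = "kx"  [terminal]
12. n5.env = 12  [a.sig + 20]
13. n5.tag = 27  [27]
14. n5.lab = -1  [a.sig + 7]
15. n3.sig = 5  [A.env * -2 + 17]
16. n3.lab = false  [S.tag > 27]
17. n3.pre = 2  [len(b.val)]
18. n0.env = 25  [A₀.pre + A₁.pre - 3]
19. n0.tag = 1  [A₀.pre * 2 - 51]
20. n0.lab = 21  [A₀.sig * 2 - 1]

5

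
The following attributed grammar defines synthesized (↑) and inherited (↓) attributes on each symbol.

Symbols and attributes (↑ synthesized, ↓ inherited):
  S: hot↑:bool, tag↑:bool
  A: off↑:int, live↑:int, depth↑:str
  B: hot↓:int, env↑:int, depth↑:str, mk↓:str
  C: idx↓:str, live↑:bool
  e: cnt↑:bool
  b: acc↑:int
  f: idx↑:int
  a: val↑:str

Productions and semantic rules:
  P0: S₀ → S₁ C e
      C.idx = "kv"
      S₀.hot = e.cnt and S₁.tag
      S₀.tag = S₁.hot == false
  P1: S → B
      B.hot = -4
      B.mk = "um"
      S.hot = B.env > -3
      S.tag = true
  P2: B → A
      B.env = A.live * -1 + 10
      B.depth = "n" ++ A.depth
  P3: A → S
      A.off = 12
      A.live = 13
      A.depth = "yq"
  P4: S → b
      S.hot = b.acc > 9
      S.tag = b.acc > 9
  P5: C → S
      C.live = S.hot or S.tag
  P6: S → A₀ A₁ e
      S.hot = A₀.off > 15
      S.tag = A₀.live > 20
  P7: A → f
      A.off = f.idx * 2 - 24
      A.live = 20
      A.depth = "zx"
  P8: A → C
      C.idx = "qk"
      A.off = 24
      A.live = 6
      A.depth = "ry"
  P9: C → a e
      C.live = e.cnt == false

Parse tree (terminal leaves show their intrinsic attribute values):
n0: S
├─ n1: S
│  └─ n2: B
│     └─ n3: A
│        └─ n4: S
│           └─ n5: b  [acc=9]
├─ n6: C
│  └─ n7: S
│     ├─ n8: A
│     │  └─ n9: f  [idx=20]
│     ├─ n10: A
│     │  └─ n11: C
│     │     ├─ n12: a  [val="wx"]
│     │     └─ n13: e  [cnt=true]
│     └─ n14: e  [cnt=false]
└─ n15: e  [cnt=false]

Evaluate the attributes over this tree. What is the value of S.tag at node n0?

true

1. n2.hot = -4  [-4]
2. n2.mk = "um"  ["um"]
3. n5.acc = 9  [terminal]
4. n4.hot = false  [b.acc > 9]
5. n4.tag = false  [b.acc > 9]
6. n3.off = 12  [12]
7. n3.live = 13  [13]
8. n3.depth = "yq"  ["yq"]
9. n2.env = -3  [A.live * -1 + 10]
10. n2.depth = "nyq"  ["n" ++ A.depth]
11. n1.hot = false  [B.env > -3]
12. n1.tag = true  [true]
13. n6.idx = "kv"  ["kv"]
14. n9.idx = 20  [terminal]
15. n8.off = 16  [f.idx * 2 - 24]
16. n8.live = 20  [20]
17. n8.depth = "zx"  ["zx"]
18. n11.idx = "qk"  ["qk"]
19. n12.val = "wx"  [terminal]
20. n13.cnt = true  [terminal]
21. n11.live = false  [e.cnt == false]
22. n10.off = 24  [24]
23. n10.live = 6  [6]
24. n10.depth = "ry"  ["ry"]
25. n14.cnt = false  [terminal]
26. n7.hot = true  [A₀.off > 15]
27. n7.tag = false  [A₀.live > 20]
28. n6.live = true  [S.hot or S.tag]
29. n15.cnt = false  [terminal]
30. n0.hot = false  [e.cnt and S₁.tag]
31. n0.tag = true  [S₁.hot == false]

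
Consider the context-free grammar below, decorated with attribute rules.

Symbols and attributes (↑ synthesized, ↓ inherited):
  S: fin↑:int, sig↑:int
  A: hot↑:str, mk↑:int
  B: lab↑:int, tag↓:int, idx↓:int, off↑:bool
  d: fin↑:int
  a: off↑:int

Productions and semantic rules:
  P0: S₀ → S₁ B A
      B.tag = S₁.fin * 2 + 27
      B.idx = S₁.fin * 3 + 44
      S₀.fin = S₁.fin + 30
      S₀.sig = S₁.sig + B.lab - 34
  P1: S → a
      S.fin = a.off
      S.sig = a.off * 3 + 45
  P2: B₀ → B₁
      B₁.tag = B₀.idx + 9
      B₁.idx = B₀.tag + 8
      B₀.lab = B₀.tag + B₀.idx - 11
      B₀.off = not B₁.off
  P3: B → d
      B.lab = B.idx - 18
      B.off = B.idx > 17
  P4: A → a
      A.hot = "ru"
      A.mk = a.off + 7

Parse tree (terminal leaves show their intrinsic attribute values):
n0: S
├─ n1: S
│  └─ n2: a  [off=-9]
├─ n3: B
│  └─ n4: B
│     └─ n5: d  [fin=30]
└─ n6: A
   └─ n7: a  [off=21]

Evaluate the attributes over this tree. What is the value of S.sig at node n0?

-1

1. n2.off = -9  [terminal]
2. n1.fin = -9  [a.off]
3. n1.sig = 18  [a.off * 3 + 45]
4. n3.tag = 9  [S₁.fin * 2 + 27]
5. n3.idx = 17  [S₁.fin * 3 + 44]
6. n4.tag = 26  [B₀.idx + 9]
7. n4.idx = 17  [B₀.tag + 8]
8. n5.fin = 30  [terminal]
9. n4.lab = -1  [B.idx - 18]
10. n4.off = false  [B.idx > 17]
11. n3.lab = 15  [B₀.tag + B₀.idx - 11]
12. n3.off = true  [not B₁.off]
13. n7.off = 21  [terminal]
14. n6.hot = "ru"  ["ru"]
15. n6.mk = 28  [a.off + 7]
16. n0.fin = 21  [S₁.fin + 30]
17. n0.sig = -1  [S₁.sig + B.lab - 34]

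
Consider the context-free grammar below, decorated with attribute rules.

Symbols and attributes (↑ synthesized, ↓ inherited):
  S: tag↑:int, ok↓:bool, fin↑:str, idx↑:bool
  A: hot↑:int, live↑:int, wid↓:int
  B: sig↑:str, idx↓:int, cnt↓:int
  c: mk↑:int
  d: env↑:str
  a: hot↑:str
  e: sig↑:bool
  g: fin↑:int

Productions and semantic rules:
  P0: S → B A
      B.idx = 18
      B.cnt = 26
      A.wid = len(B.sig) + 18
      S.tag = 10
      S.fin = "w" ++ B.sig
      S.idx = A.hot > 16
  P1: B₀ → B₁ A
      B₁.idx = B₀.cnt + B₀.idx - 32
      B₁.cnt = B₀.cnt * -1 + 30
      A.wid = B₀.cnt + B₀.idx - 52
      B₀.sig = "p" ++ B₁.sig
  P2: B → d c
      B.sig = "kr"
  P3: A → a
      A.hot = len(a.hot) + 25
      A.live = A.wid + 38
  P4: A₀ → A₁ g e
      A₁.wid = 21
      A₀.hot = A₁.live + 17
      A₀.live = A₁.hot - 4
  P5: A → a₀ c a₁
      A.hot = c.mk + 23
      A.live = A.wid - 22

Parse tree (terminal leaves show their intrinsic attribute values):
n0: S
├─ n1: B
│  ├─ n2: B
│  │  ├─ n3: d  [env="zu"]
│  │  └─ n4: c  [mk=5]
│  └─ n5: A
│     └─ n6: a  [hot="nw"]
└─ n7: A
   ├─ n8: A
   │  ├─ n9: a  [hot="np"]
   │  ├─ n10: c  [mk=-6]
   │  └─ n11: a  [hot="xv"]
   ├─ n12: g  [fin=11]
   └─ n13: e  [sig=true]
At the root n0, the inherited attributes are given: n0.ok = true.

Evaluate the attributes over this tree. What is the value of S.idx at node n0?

false

1. n0.ok = true  [given at root]
2. n1.idx = 18  [18]
3. n1.cnt = 26  [26]
4. n2.idx = 12  [B₀.cnt + B₀.idx - 32]
5. n2.cnt = 4  [B₀.cnt * -1 + 30]
6. n3.env = "zu"  [terminal]
7. n4.mk = 5  [terminal]
8. n2.sig = "kr"  ["kr"]
9. n5.wid = -8  [B₀.cnt + B₀.idx - 52]
10. n6.hot = "nw"  [terminal]
11. n5.hot = 27  [len(a.hot) + 25]
12. n5.live = 30  [A.wid + 38]
13. n1.sig = "pkr"  ["p" ++ B₁.sig]
14. n7.wid = 21  [len(B.sig) + 18]
15. n8.wid = 21  [21]
16. n9.hot = "np"  [terminal]
17. n10.mk = -6  [terminal]
18. n11.hot = "xv"  [terminal]
19. n8.hot = 17  [c.mk + 23]
20. n8.live = -1  [A.wid - 22]
21. n12.fin = 11  [terminal]
22. n13.sig = true  [terminal]
23. n7.hot = 16  [A₁.live + 17]
24. n7.live = 13  [A₁.hot - 4]
25. n0.tag = 10  [10]
26. n0.fin = "wpkr"  ["w" ++ B.sig]
27. n0.idx = false  [A.hot > 16]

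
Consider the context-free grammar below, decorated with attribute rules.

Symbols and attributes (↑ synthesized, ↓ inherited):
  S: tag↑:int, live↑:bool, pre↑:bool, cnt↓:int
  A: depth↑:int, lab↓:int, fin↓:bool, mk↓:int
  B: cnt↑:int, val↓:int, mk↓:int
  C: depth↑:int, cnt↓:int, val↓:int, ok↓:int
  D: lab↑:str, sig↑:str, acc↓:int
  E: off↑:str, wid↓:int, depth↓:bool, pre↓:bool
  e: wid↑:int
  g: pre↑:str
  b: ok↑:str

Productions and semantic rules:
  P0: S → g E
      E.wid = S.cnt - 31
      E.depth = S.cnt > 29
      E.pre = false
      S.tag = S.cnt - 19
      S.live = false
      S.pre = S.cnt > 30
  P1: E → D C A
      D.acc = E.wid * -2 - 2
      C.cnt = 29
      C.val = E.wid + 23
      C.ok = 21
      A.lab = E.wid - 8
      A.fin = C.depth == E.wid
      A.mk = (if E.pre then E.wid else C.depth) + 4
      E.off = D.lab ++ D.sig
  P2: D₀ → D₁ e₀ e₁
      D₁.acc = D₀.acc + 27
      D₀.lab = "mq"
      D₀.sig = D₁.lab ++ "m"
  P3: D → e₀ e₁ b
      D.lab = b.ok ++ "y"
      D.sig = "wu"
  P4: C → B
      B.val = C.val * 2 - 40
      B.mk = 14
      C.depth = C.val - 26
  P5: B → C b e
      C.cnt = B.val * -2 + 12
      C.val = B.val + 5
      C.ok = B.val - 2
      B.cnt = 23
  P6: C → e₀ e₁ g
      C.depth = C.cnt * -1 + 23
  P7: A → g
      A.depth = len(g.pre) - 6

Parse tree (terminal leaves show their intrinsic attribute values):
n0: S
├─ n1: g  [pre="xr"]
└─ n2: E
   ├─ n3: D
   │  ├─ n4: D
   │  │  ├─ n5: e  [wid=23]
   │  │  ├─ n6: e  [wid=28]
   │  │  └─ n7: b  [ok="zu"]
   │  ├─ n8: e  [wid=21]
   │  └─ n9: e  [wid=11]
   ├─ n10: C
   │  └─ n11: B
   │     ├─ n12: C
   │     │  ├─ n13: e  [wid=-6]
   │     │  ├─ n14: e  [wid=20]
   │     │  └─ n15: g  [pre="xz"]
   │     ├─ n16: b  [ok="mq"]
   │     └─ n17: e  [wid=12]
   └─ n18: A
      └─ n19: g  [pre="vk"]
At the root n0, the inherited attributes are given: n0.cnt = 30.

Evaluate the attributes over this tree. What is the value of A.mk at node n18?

0

1. n0.cnt = 30  [given at root]
2. n1.pre = "xr"  [terminal]
3. n2.wid = -1  [S.cnt - 31]
4. n2.depth = true  [S.cnt > 29]
5. n2.pre = false  [false]
6. n3.acc = 0  [E.wid * -2 - 2]
7. n4.acc = 27  [D₀.acc + 27]
8. n5.wid = 23  [terminal]
9. n6.wid = 28  [terminal]
10. n7.ok = "zu"  [terminal]
11. n4.lab = "zuy"  [b.ok ++ "y"]
12. n4.sig = "wu"  ["wu"]
13. n8.wid = 21  [terminal]
14. n9.wid = 11  [terminal]
15. n3.lab = "mq"  ["mq"]
16. n3.sig = "zuym"  [D₁.lab ++ "m"]
17. n10.cnt = 29  [29]
18. n10.val = 22  [E.wid + 23]
19. n10.ok = 21  [21]
20. n11.val = 4  [C.val * 2 - 40]
21. n11.mk = 14  [14]
22. n12.cnt = 4  [B.val * -2 + 12]
23. n12.val = 9  [B.val + 5]
24. n12.ok = 2  [B.val - 2]
25. n13.wid = -6  [terminal]
26. n14.wid = 20  [terminal]
27. n15.pre = "xz"  [terminal]
28. n12.depth = 19  [C.cnt * -1 + 23]
29. n16.ok = "mq"  [terminal]
30. n17.wid = 12  [terminal]
31. n11.cnt = 23  [23]
32. n10.depth = -4  [C.val - 26]
33. n18.lab = -9  [E.wid - 8]
34. n18.fin = false  [C.depth == E.wid]
35. n18.mk = 0  [(if E.pre then E.wid else C.depth) + 4]
36. n19.pre = "vk"  [terminal]
37. n18.depth = -4  [len(g.pre) - 6]
38. n2.off = "mqzuym"  [D.lab ++ D.sig]
39. n0.tag = 11  [S.cnt - 19]
40. n0.live = false  [false]
41. n0.pre = false  [S.cnt > 30]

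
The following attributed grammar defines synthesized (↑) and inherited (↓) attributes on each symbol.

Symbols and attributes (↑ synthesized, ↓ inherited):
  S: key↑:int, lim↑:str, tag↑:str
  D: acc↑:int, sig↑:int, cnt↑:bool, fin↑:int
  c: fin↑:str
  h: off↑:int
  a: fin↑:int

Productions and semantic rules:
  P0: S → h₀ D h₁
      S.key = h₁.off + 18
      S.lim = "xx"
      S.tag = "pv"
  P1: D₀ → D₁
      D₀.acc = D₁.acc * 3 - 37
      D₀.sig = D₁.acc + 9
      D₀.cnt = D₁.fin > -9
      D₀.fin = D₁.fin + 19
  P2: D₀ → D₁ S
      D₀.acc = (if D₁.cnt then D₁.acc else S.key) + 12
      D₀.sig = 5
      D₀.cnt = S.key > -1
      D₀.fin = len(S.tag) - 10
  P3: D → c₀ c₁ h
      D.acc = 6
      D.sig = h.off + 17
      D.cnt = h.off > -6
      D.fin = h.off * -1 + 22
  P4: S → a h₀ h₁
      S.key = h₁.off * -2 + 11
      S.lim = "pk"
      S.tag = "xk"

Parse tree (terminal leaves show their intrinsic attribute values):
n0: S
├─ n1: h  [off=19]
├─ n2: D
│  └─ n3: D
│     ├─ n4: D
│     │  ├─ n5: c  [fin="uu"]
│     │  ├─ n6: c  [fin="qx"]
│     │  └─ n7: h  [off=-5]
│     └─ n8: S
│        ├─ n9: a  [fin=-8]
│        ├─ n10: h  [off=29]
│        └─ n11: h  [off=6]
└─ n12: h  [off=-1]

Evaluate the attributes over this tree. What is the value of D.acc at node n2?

17

1. n1.off = 19  [terminal]
2. n5.fin = "uu"  [terminal]
3. n6.fin = "qx"  [terminal]
4. n7.off = -5  [terminal]
5. n4.acc = 6  [6]
6. n4.sig = 12  [h.off + 17]
7. n4.cnt = true  [h.off > -6]
8. n4.fin = 27  [h.off * -1 + 22]
9. n9.fin = -8  [terminal]
10. n10.off = 29  [terminal]
11. n11.off = 6  [terminal]
12. n8.key = -1  [h₁.off * -2 + 11]
13. n8.lim = "pk"  ["pk"]
14. n8.tag = "xk"  ["xk"]
15. n3.acc = 18  [(if D₁.cnt then D₁.acc else S.key) + 12]
16. n3.sig = 5  [5]
17. n3.cnt = false  [S.key > -1]
18. n3.fin = -8  [len(S.tag) - 10]
19. n2.acc = 17  [D₁.acc * 3 - 37]
20. n2.sig = 27  [D₁.acc + 9]
21. n2.cnt = true  [D₁.fin > -9]
22. n2.fin = 11  [D₁.fin + 19]
23. n12.off = -1  [terminal]
24. n0.key = 17  [h₁.off + 18]
25. n0.lim = "xx"  ["xx"]
26. n0.tag = "pv"  ["pv"]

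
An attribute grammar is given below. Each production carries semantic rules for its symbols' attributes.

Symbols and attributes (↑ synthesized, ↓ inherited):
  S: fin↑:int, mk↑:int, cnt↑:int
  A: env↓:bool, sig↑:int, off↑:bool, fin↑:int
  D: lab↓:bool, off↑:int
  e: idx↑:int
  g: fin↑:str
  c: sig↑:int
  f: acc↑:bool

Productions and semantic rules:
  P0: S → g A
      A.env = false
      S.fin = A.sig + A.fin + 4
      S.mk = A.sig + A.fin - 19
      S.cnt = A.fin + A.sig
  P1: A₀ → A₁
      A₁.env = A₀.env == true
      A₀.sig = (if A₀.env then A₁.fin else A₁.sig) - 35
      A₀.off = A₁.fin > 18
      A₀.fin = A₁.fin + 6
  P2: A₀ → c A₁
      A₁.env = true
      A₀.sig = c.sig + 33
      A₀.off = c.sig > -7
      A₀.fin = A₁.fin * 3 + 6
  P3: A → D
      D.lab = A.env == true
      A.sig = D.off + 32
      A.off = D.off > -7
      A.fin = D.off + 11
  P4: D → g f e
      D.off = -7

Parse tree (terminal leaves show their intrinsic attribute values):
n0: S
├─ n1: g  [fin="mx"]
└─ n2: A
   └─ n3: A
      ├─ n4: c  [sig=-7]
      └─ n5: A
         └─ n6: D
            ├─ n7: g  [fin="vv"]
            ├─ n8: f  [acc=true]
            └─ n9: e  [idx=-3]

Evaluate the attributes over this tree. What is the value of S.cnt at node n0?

1. n1.fin = "mx"  [terminal]
2. n2.env = false  [false]
3. n3.env = false  [A₀.env == true]
4. n4.sig = -7  [terminal]
5. n5.env = true  [true]
6. n6.lab = true  [A.env == true]
7. n7.fin = "vv"  [terminal]
8. n8.acc = true  [terminal]
9. n9.idx = -3  [terminal]
10. n6.off = -7  [-7]
11. n5.sig = 25  [D.off + 32]
12. n5.off = false  [D.off > -7]
13. n5.fin = 4  [D.off + 11]
14. n3.sig = 26  [c.sig + 33]
15. n3.off = false  [c.sig > -7]
16. n3.fin = 18  [A₁.fin * 3 + 6]
17. n2.sig = -9  [(if A₀.env then A₁.fin else A₁.sig) - 35]
18. n2.off = false  [A₁.fin > 18]
19. n2.fin = 24  [A₁.fin + 6]
20. n0.fin = 19  [A.sig + A.fin + 4]
21. n0.mk = -4  [A.sig + A.fin - 19]
22. n0.cnt = 15  [A.fin + A.sig]

15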